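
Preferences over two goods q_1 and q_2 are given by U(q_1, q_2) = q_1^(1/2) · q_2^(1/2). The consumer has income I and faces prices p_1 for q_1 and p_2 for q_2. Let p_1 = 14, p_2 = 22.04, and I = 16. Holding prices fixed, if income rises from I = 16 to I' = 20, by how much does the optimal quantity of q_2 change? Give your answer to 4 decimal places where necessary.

MU_q_1/MU_q_2 = (0.5·q_2)/(0.5·q_1); tangency sets this equal to p_1/p_2.
Rearranging, p_2·q_2 = p_1·q_1. Substituting into the budget gives p_1·q_1·(1 + 1) = I.
Demand: q_1*(p_1,p_2,I) = 0.5·I/p_1 and q_2* = 0.5·I/p_2.
At p_1=14, p_2=22.04, I=16: q_2* = 0.5·16/22.04 = 0.363.
At I' = 20: q_2* = 0.4537. Change: 0.4537 − 0.363 = 0.0907.

Δq_2* = 0.0907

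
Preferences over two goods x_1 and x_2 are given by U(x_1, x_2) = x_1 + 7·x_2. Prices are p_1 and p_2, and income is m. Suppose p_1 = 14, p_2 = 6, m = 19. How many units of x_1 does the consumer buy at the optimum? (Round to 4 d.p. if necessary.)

Perfect substitutes: compare marginal utility per dollar. 1/p_1 vs 7/p_2 → 0.0714 vs 1.1667.
x_2 gives more utility per dollar, so spend all income on x_2: x_2* = m/p_2, x_1* = 0.
Numerically: x_1* = 0, x_2* = 3.1667.

x_1* = 0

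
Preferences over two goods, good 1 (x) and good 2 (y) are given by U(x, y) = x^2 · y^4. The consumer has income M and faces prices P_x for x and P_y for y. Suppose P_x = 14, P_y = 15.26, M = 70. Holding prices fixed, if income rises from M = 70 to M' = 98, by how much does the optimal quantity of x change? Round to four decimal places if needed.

Δx* = 0.6667

At P_x=14, P_y=15.26, M=70: x* = 1/3·70/14 = 1.6667.
At M' = 98: x* = 2.3333. Change: 2.3333 − 1.6667 = 0.6667.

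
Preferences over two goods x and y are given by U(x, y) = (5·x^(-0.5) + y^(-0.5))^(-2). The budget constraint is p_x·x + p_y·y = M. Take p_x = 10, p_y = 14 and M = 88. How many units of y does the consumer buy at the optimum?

y* = 1.7394

MRS = MU_x/MU_y = 5·(y/x)^(1.5). Set equal to p_x/p_y.
Solve for the ratio: y/x = [(1/5)·p_x/p_y]^(2/3).
With the ratio pinned down, the budget gives x* = M/(p_x + p_y·(y/x)) and y* = (y/x)·x*.
Numerically y/x = 0.273276, so x* = 88/(10 + 14·0.273276) = 6.3649 and y* = 0.273276·6.3649 = 1.7394.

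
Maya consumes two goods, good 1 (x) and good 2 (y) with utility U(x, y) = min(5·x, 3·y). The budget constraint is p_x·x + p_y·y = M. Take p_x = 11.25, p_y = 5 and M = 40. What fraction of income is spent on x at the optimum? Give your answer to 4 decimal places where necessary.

share on x = 0.5745

Demand: x*(p_x,p_y,M) = 3·M/(3·p_x + 5·p_y), y* = 5·M/(3·p_x + 5·p_y).
Here 3·11.25 + 5·5 = 58.75, giving x* = 2.0426 and y* = 3.4043.
Expenditure on x: 11.25·2.0426 = 22.9787; share = 0.5745.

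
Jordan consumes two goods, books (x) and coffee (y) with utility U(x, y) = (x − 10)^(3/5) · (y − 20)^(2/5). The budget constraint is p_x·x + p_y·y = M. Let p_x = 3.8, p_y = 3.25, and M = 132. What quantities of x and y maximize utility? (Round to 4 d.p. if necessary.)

x* = 14.5789, y* = 23.5692

Let x' = x−10, y' = y−20. MRS = (3/2)·y'/x' = p_x/p_y.
Substituting into the budget: x* = 10 + 0.6·(M − 10·p_x − 20·p_y)/p_x, and y* = 20 + 0.4·(…)/p_y.
Discretionary income = 132 − 10·3.8 − 20·3.25 = 29; x* = 10 + 0.6·29/3.8 = 14.5789; y* = 20 + 0.4·29/3.25 = 23.5692.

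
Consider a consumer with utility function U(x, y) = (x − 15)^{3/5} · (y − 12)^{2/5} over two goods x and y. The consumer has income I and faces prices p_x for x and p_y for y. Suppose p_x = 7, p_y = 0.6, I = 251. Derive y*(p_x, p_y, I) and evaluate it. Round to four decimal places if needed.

y* = 104.5333

Substituting into the budget: x* = 15 + 0.6·(I − 15·p_x − 12·p_y)/p_x, and y* = 12 + 0.4·(…)/p_y.
Discretionary income = 251 − 15·7 − 12·0.6 = 138.8; y* = 12 + 0.4·138.8/0.6 = 104.5333.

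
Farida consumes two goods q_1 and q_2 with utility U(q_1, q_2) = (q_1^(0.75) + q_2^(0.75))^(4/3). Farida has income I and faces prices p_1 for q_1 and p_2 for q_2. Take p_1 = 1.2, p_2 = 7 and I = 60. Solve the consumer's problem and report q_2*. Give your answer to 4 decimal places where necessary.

q_2* = 0.043

MRS = MU_q_1/MU_q_2 = (q_2/q_1)^(0.25). Set equal to p_1/p_2.
Solve for the ratio: q_2/q_1 = [p_1/p_2]^(4).
With the ratio pinned down, the budget gives q_1* = I/(p_1 + p_2·(q_2/q_1)) and q_2* = (q_2/q_1)·q_1*.
Numerically q_2/q_1 = 0.000864, so q_1* = 60/(1.2 + 7·0.000864) = 49.7494 and q_2* = 0.000864·49.7494 = 0.043.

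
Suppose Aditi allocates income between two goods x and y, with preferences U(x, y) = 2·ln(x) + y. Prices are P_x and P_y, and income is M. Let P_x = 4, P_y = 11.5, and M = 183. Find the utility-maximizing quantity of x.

MU_x = 2/x, MU_y = 1. Tangency: 2/x = P_x/P_y.
So x*(P_x,P_y) = 2·P_y/P_x, independent of income; and y* = (M − 2·P_y)/P_y.
At the given prices: x* = 2·11.5/4 = 5.75.

x* = 5.75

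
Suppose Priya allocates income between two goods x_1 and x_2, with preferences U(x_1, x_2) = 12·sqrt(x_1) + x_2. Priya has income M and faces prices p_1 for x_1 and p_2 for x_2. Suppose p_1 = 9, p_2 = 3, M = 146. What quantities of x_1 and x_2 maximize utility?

MU_x_1 = 6/√x_1, MU_x_2 = 1. Tangency: 6/√x_1 = p_1/p_2.
Thus x_1* = (6·p_2/p_1)² — independent of M — with the rest of income spent on x_2.
Plugging in: x_1* = (6·3/9)² = 4, x_2* = 36.6667.

x_1* = 4, x_2* = 36.6667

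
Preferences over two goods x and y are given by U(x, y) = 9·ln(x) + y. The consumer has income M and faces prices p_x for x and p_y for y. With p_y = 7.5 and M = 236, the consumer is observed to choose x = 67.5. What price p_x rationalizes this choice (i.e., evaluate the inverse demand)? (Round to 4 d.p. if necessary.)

Set MRS = p_x/p_y: (9/x)/1 = p_x/p_y.
So x*(p_x,p_y) = 9·p_y/p_x, independent of income; and y* = (M − 9·p_y)/p_y.
Set x* = 67.5 in the demand function and solve for p_x: p_x = 1.

p_x = 1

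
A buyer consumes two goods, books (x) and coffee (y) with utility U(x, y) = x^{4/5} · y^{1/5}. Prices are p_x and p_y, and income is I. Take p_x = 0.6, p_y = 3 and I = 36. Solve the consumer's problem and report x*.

x* = 48

Tangency: MRS = 4·y/x = p_x/p_y.
So 0.8·p_y·y = 0.2·p_x·x; combined with the budget, a share 0.8 of income goes to x.
Demand: x*(p_x,p_y,I) = 0.8·I/p_x and y* = 0.2·I/p_y.
At p_x=0.6, p_y=3, I=36: x* = 0.8·36/0.6 = 48.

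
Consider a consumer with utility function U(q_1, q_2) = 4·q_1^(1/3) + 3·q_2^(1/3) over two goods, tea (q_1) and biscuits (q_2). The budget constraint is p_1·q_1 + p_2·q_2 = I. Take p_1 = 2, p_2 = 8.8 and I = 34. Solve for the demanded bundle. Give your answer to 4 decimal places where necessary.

q_1* = 12.9806, q_2* = 0.9135

MU_q_1 ∝ 4·q_1^(-2/3), MU_q_2 ∝ 3·q_2^(-2/3), so MRS = (4/3)·(q_2/q_1)^(2/3) = p_1/p_2.
Solve for the ratio: q_2/q_1 = [(3/4)·p_1/p_2]^(1.5).
With the ratio pinned down, the budget gives q_1* = I/(p_1 + p_2·(q_2/q_1)) and q_2* = (q_2/q_1)·q_1*.
Numerically q_2/q_1 = 0.070374, so q_1* = 34/(2 + 8.8·0.070374) = 12.9806 and q_2* = 0.070374·12.9806 = 0.9135.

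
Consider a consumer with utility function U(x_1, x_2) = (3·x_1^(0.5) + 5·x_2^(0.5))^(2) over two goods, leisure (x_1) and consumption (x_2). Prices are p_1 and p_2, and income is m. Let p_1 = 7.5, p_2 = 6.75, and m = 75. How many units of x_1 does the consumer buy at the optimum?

From the CES first-order condition, (3/5)·(x_2/x_1)^(0.5) = p_1/p_2.
Hence x_2/x_1 = ((5/3)·p_1/p_2)^(1/(0.5)), i.e. raised to the 2 power.
Substitute x_2 = (x_2/x_1)·x_1 into the budget: x_1* = m/(p_1 + p_2·(x_2/x_1)).
Numerically x_2/x_1 = 3.429355, so x_1* = 75/(7.5 + 6.75·3.429355) = 2.4471.

x_1* = 2.4471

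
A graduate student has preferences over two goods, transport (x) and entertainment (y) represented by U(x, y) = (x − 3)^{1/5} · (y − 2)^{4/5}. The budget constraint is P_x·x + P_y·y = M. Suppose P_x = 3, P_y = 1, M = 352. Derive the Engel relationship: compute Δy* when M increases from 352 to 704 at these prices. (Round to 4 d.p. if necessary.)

Δy* = 281.6

Discretionary income = 352 − 3·3 − 2·1 = 341; y* = 2 + 0.8·341/1 = 274.8.
At M' = 704: y* = 556.4. Change: 556.4 − 274.8 = 281.6.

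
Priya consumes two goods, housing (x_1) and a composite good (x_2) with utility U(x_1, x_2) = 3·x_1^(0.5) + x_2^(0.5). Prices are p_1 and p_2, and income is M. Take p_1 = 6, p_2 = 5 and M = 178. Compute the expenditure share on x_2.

MRS = MU_x_1/MU_x_2 = 3·(x_2/x_1)^(0.5). Set equal to p_1/p_2.
Hence x_2/x_1 = ((1/3)·p_1/p_2)^(1/(0.5)), i.e. raised to the 2 power.
Substitute x_2 = (x_2/x_1)·x_1 into the budget: x_1* = M/(p_1 + p_2·(x_2/x_1)).
Numerically x_2/x_1 = 0.16, so x_1* = 178/(6 + 5·0.16) = 26.1765 and x_2* = 0.16·26.1765 = 4.1882.
Expenditure on x_2: 5·4.1882 = 20.9412; share = 0.1176.

share on x_2 = 0.1176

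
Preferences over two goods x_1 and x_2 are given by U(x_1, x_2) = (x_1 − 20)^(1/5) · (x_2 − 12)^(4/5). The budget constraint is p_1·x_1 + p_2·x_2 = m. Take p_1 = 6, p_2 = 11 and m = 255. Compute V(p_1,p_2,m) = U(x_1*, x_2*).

V = 0.1867

MRS = (1/4)·(x_2−12)/(x_1−20). Tangency with p_1/p_2 gives x_2−12 = 4·(p_1/p_2)·(x_1−20).
After buying the subsistence bundle (20, 12), a share 0.2 of the remaining income goes to x_1: x_1* = 20 + 0.2·(m − 20p_1 − 12p_2)/p_1.
Discretionary income = 255 − 20·6 − 12·11 = 3; x_1* = 20 + 0.2·3/6 = 20.1; x_2* = 12 + 0.8·3/11 = 12.2182.
Utility at the optimum: U(20.1, 12.2182) = 0.1867.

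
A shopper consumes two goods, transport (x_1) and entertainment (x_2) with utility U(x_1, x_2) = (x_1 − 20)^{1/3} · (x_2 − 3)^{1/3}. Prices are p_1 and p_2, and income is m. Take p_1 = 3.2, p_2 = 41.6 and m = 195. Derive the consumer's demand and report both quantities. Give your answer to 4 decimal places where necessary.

x_1* = 20.9688, x_2* = 3.0745

MRS = (x_2−3)/(x_1−20). Tangency with p_1/p_2 gives x_2−3 = (p_1/p_2)·(x_1−20).
Substituting into the budget: x_1* = 20 + 0.5·(m − 20·p_1 − 3·p_2)/p_1, and x_2* = 3 + 0.5·(…)/p_2.
Discretionary income = 195 − 20·3.2 − 3·41.6 = 6.2; x_1* = 20 + 0.5·6.2/3.2 = 20.9688; x_2* = 3 + 0.5·6.2/41.6 = 3.0745.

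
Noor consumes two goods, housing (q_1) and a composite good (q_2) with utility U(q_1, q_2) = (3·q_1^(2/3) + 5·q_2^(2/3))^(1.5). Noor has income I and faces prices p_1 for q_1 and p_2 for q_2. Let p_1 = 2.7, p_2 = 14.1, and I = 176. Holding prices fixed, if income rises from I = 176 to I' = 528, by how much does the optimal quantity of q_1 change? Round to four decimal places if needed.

Δq_1* = 111.4505

With the ratio pinned down, the budget gives q_1* = I/(p_1 + p_2·(q_2/q_1)) and q_2* = (q_2/q_1)·q_1*.
Numerically q_2/q_1 = 0.032507, so q_1* = 176/(2.7 + 14.1·0.032507) = 55.7253.
At I' = 528: q_1* = 167.1758. Change: 167.1758 − 55.7253 = 111.4505.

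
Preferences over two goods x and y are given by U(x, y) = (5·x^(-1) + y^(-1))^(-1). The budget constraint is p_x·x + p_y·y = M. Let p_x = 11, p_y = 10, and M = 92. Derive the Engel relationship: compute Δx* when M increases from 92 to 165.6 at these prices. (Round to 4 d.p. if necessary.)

MRS = MU_x/MU_y = 5·(y/x)^(2). Set equal to p_x/p_y.
Solve for the ratio: y/x = [(1/5)·p_x/p_y]^(0.5).
Substitute y = (y/x)·x into the budget: x* = M/(p_x + p_y·(y/x)).
Numerically y/x = 0.469042, so x* = 92/(11 + 10·0.469042) = 5.8635.
At M' = 165.6: x* = 10.5542. Change: 10.5542 − 5.8635 = 4.6908.

Δx* = 4.6908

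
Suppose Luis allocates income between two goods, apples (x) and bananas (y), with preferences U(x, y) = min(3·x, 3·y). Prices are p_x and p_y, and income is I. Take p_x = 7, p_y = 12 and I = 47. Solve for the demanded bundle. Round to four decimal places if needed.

x* = 2.4737, y* = 2.4737

With perfect complements, no substitution: consume in ratio x:y = 3:3.
Budget: p_x·x + p_y·x = I, so (3·p_x + 3·p_y)·x = 3·I.
Demand: x*(p_x,p_y,I) = 3·I/(3·p_x + 3·p_y), y* = 3·I/(3·p_x + 3·p_y).
Here 3·7 + 3·12 = 57, giving x* = 2.4737 and y* = 2.4737.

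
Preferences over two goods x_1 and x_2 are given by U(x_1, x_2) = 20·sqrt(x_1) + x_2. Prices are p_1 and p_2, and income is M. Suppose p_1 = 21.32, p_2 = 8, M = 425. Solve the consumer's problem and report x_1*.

x_1* = 14.0801

MU_x_1 = 10/√x_1, MU_x_2 = 1. Tangency: 10/√x_1 = p_1/p_2.
Solve: √x_1 = 10·p_2/p_1, so x_1*(p_1,p_2) = (10·p_2/p_1)², and x_2* = (M − p_1·x_1*)/p_2.
Plugging in: x_1* = (10·8/21.32)² = 14.0801.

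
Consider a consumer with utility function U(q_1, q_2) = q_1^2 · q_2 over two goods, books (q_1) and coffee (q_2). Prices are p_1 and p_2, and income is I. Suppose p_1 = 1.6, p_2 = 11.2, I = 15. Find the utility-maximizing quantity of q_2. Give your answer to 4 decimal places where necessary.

q_2* = 0.4464

Tangency: MRS = 2·q_2/q_1 = p_1/p_2.
Rearranging, p_2·q_2 = (1/2)·p_1·q_1. Substituting into the budget gives p_1·q_1·(1 + (1/2)) = I.
Demand: q_1*(p_1,p_2,I) = 2/3·I/p_1 and q_2* = 1/3·I/p_2.
At p_1=1.6, p_2=11.2, I=15: q_2* = 1/3·15/11.2 = 0.4464.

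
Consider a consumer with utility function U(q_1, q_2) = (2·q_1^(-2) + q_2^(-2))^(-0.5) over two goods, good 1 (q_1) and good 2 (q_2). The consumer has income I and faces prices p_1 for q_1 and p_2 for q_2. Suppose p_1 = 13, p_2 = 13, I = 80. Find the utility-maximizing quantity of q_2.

Substitute q_2 = (q_2/q_1)·q_1 into the budget: q_1* = I/(p_1 + p_2·(q_2/q_1)).
Numerically q_2/q_1 = 0.793701, so q_1* = 80/(13 + 13·0.793701) = 3.4308 and q_2* = 0.793701·3.4308 = 2.723.

q_2* = 2.723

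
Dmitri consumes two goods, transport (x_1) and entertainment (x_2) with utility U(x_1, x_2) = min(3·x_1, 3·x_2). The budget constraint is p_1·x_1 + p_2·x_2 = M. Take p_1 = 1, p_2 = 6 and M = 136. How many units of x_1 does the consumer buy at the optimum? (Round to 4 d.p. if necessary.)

x_1* = 19.4286

Leontief preferences: the optimum is at the kink where x_1/3 = x_2/3, i.e. x_2 = x_1.
Budget: p_1·x_1 + p_2·x_1 = M, so (3·p_1 + 3·p_2)·x_1 = 3·M.
Demand: x_1*(p_1,p_2,M) = 3·M/(3·p_1 + 3·p_2), x_2* = 3·M/(3·p_1 + 3·p_2).
Here 3·1 + 3·6 = 21, giving x_1* = 19.4286.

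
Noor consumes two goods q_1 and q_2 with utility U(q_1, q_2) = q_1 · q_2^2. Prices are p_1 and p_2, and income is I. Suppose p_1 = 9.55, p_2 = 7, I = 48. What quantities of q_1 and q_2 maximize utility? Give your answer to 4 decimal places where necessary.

Demand: q_1*(p_1,p_2,I) = 1/3·I/p_1 and q_2* = 2/3·I/p_2.
At p_1=9.55, p_2=7, I=48: q_1* = 1/3·48/9.55 = 1.6754, q_2* = 4.5714.

q_1* = 1.6754, q_2* = 4.5714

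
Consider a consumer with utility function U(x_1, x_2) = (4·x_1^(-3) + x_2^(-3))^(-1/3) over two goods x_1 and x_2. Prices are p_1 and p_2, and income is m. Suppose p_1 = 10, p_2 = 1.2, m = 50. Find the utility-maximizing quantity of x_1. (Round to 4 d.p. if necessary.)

x_1* = 4.37

Substitute x_2 = (x_2/x_1)·x_1 into the budget: x_1* = m/(p_1 + p_2·(x_2/x_1)).
Numerically x_2/x_1 = 1.201406, so x_1* = 50/(10 + 1.2·1.201406) = 4.37.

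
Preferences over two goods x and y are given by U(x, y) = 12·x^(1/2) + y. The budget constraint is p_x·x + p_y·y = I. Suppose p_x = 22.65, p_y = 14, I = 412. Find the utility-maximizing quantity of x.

x* = 13.7538

Set MRS = p_x/p_y: 6·x^(−1/2) = p_x/p_y.
Thus x* = (6·p_y/p_x)² — independent of I — with the rest of income spent on y.
Plugging in: x* = (6·14/22.65)² = 13.7538.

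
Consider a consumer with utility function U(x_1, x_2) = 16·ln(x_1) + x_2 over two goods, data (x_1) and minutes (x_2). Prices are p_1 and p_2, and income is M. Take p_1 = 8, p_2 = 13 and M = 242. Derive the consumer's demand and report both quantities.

Set MRS = p_1/p_2: (16/x_1)/1 = p_1/p_2.
So x_1*(p_1,p_2) = 16·p_2/p_1, independent of income; and x_2* = (M − 16·p_2)/p_2.
At the given prices: x_1* = 16·13/8 = 26, and x_2* = 2.6154.

x_1* = 26, x_2* = 2.6154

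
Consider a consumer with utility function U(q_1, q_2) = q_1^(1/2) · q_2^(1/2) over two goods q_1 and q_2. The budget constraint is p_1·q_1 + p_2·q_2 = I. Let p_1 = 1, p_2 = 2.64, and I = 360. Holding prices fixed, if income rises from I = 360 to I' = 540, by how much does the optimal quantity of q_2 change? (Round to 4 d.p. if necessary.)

The MRS is q_2/q_1. Set MRS = p_1/p_2.
So 0.5·p_2·q_2 = 0.5·p_1·q_1; combined with the budget, a share 0.5 of income goes to q_1.
Demand: q_1*(p_1,p_2,I) = 0.5·I/p_1 and q_2* = 0.5·I/p_2.
At p_1=1, p_2=2.64, I=360: q_2* = 0.5·360/2.64 = 68.1818.
At I' = 540: q_2* = 102.2727. Change: 102.2727 − 68.1818 = 34.0909.

Δq_2* = 34.0909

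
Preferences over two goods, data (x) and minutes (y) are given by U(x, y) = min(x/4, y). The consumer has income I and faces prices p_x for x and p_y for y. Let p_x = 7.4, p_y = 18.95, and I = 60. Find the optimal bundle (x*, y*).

With perfect complements, no substitution: consume in ratio x:y = 4:1.
Budget: p_x·x + p_y·(1/4)·x = I, so (4·p_x + p_y)·x = 4·I.
Demand: x*(p_x,p_y,I) = 4·I/(4·p_x + p_y), y* = I/(4·p_x + p_y).
Here 4·7.4 + 18.95 = 48.55, giving x* = 4.9434 and y* = 1.2358.

x* = 4.9434, y* = 1.2358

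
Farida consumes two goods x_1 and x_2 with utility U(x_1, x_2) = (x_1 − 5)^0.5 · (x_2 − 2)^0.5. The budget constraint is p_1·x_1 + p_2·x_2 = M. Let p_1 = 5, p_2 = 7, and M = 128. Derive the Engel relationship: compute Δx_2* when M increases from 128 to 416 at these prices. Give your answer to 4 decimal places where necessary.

Δx_2* = 20.5714

This is Cobb-Douglas in (x_1−5, x_2−2): tangency gives 0.5·p_2·(x_2−2) = 0.5·p_1·(x_1−5).
After buying the subsistence bundle (5, 2), a share 0.5 of the remaining income goes to x_1: x_1* = 5 + 0.5·(M − 5p_1 − 2p_2)/p_1.
Discretionary income = 128 − 5·5 − 2·7 = 89; x_2* = 2 + 0.5·89/7 = 8.3571.
At M' = 416: x_2* = 28.9286. Change: 28.9286 − 8.3571 = 20.5714.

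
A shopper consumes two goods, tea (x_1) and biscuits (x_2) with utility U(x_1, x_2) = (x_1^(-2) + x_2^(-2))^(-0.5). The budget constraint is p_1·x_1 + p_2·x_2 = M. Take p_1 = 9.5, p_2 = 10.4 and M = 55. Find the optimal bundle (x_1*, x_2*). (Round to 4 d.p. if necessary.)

x_1* = 2.8074, x_2* = 2.724

MRS = MU_x_1/MU_x_2 = (x_2/x_1)^(3). Set equal to p_1/p_2.
Hence x_2/x_1 = (p_1/p_2)^(1/(3)), i.e. raised to the 1/3 power.
Substitute x_2 = (x_2/x_1)·x_1 into the budget: x_1* = M/(p_1 + p_2·(x_2/x_1)).
Numerically x_2/x_1 = 0.970279, so x_1* = 55/(9.5 + 10.4·0.970279) = 2.8074 and x_2* = 0.970279·2.8074 = 2.724.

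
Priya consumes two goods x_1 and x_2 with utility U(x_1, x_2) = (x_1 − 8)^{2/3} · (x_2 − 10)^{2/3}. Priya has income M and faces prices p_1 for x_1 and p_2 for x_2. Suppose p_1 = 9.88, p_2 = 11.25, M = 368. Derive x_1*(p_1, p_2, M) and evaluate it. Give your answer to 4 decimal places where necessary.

x_1* = 16.9302

Let x_1' = x_1−8, x_2' = x_2−10. MRS = x_2'/x_1' = p_1/p_2.
Substituting into the budget: x_1* = 8 + 0.5·(M − 8·p_1 − 10·p_2)/p_1, and x_2* = 10 + 0.5·(…)/p_2.
Discretionary income = 368 − 8·9.88 − 10·11.25 = 176.46; x_1* = 8 + 0.5·176.46/9.88 = 16.9302.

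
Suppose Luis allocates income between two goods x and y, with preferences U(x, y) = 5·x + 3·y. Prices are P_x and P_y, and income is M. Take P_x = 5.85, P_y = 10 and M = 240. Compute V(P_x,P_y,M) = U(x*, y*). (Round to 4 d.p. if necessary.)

V = 205.1282

Perfect substitutes: compare marginal utility per dollar. 5/P_x vs 3/P_y → 0.8547 vs 0.3.
x gives more utility per dollar, so spend all income on x: x* = M/P_x, y* = 0.
Numerically: x* = 41.0256, y* = 0.
Utility at the optimum: U(41.0256, 0) = 205.1282.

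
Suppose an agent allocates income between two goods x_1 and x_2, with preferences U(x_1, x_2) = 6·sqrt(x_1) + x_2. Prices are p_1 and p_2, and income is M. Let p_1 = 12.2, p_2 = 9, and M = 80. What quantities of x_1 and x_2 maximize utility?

MU_x_1 = 3/√x_1, MU_x_2 = 1. Tangency: 3/√x_1 = p_1/p_2.
Solve: √x_1 = 3·p_2/p_1, so x_1*(p_1,p_2) = (3·p_2/p_1)², and x_2* = (M − p_1·x_1*)/p_2.
Plugging in: x_1* = (3·9/12.2)² = 4.8979, x_2* = 2.2495.

x_1* = 4.8979, x_2* = 2.2495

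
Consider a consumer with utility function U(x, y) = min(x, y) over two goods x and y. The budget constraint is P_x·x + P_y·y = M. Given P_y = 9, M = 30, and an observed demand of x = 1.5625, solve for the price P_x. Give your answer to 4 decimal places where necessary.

P_x = 10.2

Leontief preferences: the optimum is at the kink where x/1 = y/1, i.e. y = x.
Budget: P_x·x + P_y·x = M, so (P_x + P_y)·x = M.
Demand: x*(P_x,P_y,M) = M/(P_x + P_y), y* = M/(P_x + P_y).
Set x* = 1.5625 in the demand function and solve for P_x: P_x = 10.2.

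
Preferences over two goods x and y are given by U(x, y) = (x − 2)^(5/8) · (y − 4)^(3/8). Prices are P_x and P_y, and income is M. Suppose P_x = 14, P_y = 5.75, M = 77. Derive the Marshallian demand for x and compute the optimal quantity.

MRS = (5/3)·(y−4)/(x−2). Tangency with P_x/P_y gives y−4 = (3/5)·(P_x/P_y)·(x−2).
After buying the subsistence bundle (2, 4), a share 0.625 of the remaining income goes to x: x* = 2 + 0.625·(M − 2P_x − 4P_y)/P_x.
Discretionary income = 77 − 2·14 − 4·5.75 = 26; x* = 2 + 0.625·26/14 = 3.1607.

x* = 3.1607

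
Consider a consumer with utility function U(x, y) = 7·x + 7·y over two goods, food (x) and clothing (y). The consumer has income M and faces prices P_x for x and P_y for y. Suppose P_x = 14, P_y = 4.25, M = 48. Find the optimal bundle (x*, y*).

x* = 0, y* = 11.2941

y gives more utility per dollar, so spend all income on y: y* = M/P_y, x* = 0.
Numerically: x* = 0, y* = 11.2941.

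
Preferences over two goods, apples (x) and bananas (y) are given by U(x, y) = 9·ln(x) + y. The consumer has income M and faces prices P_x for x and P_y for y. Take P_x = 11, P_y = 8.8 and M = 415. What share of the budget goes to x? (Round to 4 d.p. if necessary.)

share on x = 0.1908

MU_x = 9/x, MU_y = 1. Tangency: 9/x = P_x/P_y.
So x*(P_x,P_y) = 9·P_y/P_x, independent of income; and y* = (M − 9·P_y)/P_y.
At the given prices: x* = 9·8.8/11 = 7.2, and y* = 38.1591.
Expenditure on x: 11·7.2 = 79.2; share = 0.1908.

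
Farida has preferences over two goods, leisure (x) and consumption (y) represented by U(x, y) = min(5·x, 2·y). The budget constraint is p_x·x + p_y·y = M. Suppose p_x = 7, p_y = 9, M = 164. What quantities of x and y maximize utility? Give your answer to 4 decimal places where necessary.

With perfect complements, no substitution: consume in ratio x:y = 2:5.
Budget: p_x·x + p_y·(5/2)·x = M, so (2·p_x + 5·p_y)·x = 2·M.
Demand: x*(p_x,p_y,M) = 2·M/(2·p_x + 5·p_y), y* = 5·M/(2·p_x + 5·p_y).
Here 2·7 + 5·9 = 59, giving x* = 5.5593 and y* = 13.8983.

x* = 5.5593, y* = 13.8983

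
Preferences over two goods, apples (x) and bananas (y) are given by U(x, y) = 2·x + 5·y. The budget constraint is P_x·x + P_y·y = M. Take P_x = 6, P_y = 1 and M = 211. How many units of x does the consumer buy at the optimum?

Numerically: x* = 0, y* = 211.

x* = 0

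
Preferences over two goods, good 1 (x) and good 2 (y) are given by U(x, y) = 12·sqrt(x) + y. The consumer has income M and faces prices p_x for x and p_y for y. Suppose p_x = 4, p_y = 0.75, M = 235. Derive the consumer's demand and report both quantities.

MU_x = 6/√x, MU_y = 1. Tangency: 6/√x = p_x/p_y.
Thus x* = (6·p_y/p_x)² — independent of M — with the rest of income spent on y.
Plugging in: x* = (6·0.75/4)² = 1.2656, y* = 306.5833.

x* = 1.2656, y* = 306.5833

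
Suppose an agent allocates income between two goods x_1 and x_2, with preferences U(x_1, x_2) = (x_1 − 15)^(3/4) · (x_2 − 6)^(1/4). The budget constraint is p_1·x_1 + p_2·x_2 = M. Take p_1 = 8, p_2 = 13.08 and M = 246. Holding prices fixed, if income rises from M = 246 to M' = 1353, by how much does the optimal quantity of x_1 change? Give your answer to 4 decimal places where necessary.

Δx_1* = 103.7812

Substituting into the budget: x_1* = 15 + 0.75·(M − 15·p_1 − 6·p_2)/p_1, and x_2* = 6 + 0.25·(…)/p_2.
Discretionary income = 246 − 15·8 − 6·13.08 = 47.52; x_1* = 15 + 0.75·47.52/8 = 19.455.
At M' = 1353: x_1* = 123.2362. Change: 123.2362 − 19.455 = 103.7812.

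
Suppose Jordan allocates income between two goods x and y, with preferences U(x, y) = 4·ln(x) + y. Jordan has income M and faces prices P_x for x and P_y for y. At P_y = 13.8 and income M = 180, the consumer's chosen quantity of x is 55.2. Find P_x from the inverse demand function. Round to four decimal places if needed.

P_x = 1

MU_x = 4/x, MU_y = 1. Tangency: 4/x = P_x/P_y.
So x*(P_x,P_y) = 4·P_y/P_x, independent of income; and y* = (M − 4·P_y)/P_y.
Set x* = 55.2 in the demand function and solve for P_x: P_x = 1.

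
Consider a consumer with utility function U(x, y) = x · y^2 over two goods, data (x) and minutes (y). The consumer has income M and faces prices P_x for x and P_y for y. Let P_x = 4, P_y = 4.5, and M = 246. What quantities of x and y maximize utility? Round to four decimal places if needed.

x* = 20.5, y* = 36.4444

MU_x/MU_y = (y)/(2·x); tangency sets this equal to P_x/P_y.
Rearranging, P_y·y = 2·P_x·x. Substituting into the budget gives P_x·x·(1 + 2) = M.
Demand: x*(P_x,P_y,M) = 1/3·M/P_x and y* = 2/3·M/P_y.
At P_x=4, P_y=4.5, M=246: x* = 1/3·246/4 = 20.5, y* = 36.4444.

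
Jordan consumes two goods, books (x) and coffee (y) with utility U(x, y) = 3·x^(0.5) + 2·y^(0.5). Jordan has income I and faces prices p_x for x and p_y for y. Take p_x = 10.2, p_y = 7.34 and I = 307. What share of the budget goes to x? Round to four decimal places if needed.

share on x = 0.6182

MU_x ∝ 3·x^(-0.5), MU_y ∝ 2·y^(-0.5), so MRS = (3/2)·(y/x)^(0.5) = p_x/p_y.
Hence y/x = ((2/3)·p_x/p_y)^(1/(0.5)), i.e. raised to the 2 power.
With the ratio pinned down, the budget gives x* = I/(p_x + p_y·(y/x)) and y* = (y/x)·x*.
Numerically y/x = 0.858274, so x* = 307/(10.2 + 7.34·0.858274) = 18.6064 and y* = 0.858274·18.6064 = 15.9694.
Expenditure on x: 10.2·18.6064 = 189.785; share = 0.6182.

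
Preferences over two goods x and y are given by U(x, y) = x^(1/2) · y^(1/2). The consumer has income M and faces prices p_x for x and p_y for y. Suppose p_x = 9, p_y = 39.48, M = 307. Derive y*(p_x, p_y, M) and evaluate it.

Tangency: MRS = y/x = p_x/p_y.
Rearranging, p_y·y = p_x·x. Substituting into the budget gives p_x·x·(1 + 1) = M.
Demand: x*(p_x,p_y,M) = 0.5·M/p_x and y* = 0.5·M/p_y.
At p_x=9, p_y=39.48, M=307: y* = 0.5·307/39.48 = 3.888.

y* = 3.888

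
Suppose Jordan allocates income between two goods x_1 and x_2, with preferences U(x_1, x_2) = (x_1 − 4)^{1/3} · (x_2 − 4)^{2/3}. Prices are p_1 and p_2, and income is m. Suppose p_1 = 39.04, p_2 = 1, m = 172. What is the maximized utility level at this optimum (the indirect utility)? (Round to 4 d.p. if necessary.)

V = 1.8468

MRS = (1/2)·(x_2−4)/(x_1−4). Tangency with p_1/p_2 gives x_2−4 = 2·(p_1/p_2)·(x_1−4).
After buying the subsistence bundle (4, 4), a share 1/3 of the remaining income goes to x_1: x_1* = 4 + 1/3·(m − 4p_1 − 4p_2)/p_1.
Discretionary income = 172 − 4·39.04 − 4·1 = 11.84; x_1* = 4 + 1/3·11.84/39.04 = 4.1011; x_2* = 4 + 2/3·11.84/1 = 11.8933.
Utility at the optimum: U(4.1011, 11.8933) = 1.8468.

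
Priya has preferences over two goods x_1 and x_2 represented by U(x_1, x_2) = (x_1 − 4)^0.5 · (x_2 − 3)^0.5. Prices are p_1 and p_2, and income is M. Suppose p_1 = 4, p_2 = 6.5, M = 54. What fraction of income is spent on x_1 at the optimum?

share on x_1 = 0.4676

Let x_1' = x_1−4, x_2' = x_2−3. MRS = x_2'/x_1' = p_1/p_2.
Substituting into the budget: x_1* = 4 + 0.5·(M − 4·p_1 − 3·p_2)/p_1, and x_2* = 3 + 0.5·(…)/p_2.
Discretionary income = 54 − 4·4 − 3·6.5 = 18.5; x_1* = 4 + 0.5·18.5/4 = 6.3125; x_2* = 3 + 0.5·18.5/6.5 = 4.4231.
Expenditure on x_1: 4·6.3125 = 25.25; share = 0.4676.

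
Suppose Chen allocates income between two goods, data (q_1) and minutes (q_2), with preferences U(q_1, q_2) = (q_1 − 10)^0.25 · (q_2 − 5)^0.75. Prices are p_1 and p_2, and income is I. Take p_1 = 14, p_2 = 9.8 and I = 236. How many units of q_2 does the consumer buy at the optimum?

q_2* = 8.5969

Discretionary income = 236 − 10·14 − 5·9.8 = 47; q_2* = 5 + 0.75·47/9.8 = 8.5969.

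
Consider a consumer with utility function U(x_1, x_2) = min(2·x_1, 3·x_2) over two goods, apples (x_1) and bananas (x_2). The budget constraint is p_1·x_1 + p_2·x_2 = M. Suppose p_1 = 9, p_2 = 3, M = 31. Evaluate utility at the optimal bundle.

V = 5.6364

Here 3·9 + 2·3 = 33, giving x_1* = 2.8182 and x_2* = 1.8788.
Utility at the optimum: U(2.8182, 1.8788) = 5.6364.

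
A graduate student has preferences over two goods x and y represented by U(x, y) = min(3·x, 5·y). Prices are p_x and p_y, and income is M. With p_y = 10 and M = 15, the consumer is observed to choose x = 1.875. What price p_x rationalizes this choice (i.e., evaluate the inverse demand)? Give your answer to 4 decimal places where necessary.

p_x = 2

Leontief preferences: the optimum is at the kink where x/5 = y/3, i.e. y = (3/5)·x.
Budget: p_x·x + p_y·(3/5)·x = M, so (5·p_x + 3·p_y)·x = 5·M.
Demand: x*(p_x,p_y,M) = 5·M/(5·p_x + 3·p_y), y* = 3·M/(5·p_x + 3·p_y).
Set x* = 1.875 in the demand function and solve for p_x: p_x = 2.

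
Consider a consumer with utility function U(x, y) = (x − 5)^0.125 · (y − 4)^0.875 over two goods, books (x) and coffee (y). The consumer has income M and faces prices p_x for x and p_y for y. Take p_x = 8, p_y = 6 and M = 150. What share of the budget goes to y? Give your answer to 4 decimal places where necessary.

share on y = 0.6617

This is Cobb-Douglas in (x−5, y−4): tangency gives 0.125·p_y·(y−4) = 0.875·p_x·(x−5).
Substituting into the budget: x* = 5 + 0.125·(M − 5·p_x − 4·p_y)/p_x, and y* = 4 + 0.875·(…)/p_y.
Discretionary income = 150 − 5·8 − 4·6 = 86; x* = 5 + 0.125·86/8 = 6.3438; y* = 4 + 0.875·86/6 = 16.5417.
Expenditure on y: 6·16.5417 = 99.25; share = 0.6617.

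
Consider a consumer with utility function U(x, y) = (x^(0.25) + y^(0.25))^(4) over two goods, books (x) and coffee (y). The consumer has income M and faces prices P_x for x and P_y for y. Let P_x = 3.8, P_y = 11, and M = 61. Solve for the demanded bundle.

MU_x ∝ x^(-0.75), MU_y ∝ y^(-0.75), so MRS = (y/x)^(0.75) = P_x/P_y.
Solve for the ratio: y/x = [P_x/P_y]^(4/3).
With the ratio pinned down, the budget gives x* = M/(P_x + P_y·(y/x)) and y* = (y/x)·x*.
Numerically y/x = 0.242394, so x* = 61/(3.8 + 11·0.242394) = 9.4335 and y* = 0.242394·9.4335 = 2.2866.

x* = 9.4335, y* = 2.2866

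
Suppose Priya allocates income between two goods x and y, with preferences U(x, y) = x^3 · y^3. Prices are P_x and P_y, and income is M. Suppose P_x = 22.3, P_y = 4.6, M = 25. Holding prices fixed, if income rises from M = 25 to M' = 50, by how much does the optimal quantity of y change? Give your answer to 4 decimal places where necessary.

Δy* = 2.7174

Tangency: MRS = y/x = P_x/P_y.
So 3·P_y·y = 3·P_x·x; combined with the budget, a share 0.5 of income goes to x.
Demand: x*(P_x,P_y,M) = 0.5·M/P_x and y* = 0.5·M/P_y.
At P_x=22.3, P_y=4.6, M=25: y* = 0.5·25/4.6 = 2.7174.
At M' = 50: y* = 5.4348. Change: 5.4348 − 2.7174 = 2.7174.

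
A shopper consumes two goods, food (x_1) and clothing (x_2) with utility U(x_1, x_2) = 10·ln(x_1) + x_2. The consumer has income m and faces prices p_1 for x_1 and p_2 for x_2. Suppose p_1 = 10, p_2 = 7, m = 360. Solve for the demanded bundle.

At the given prices: x_1* = 10·7/10 = 7, and x_2* = 41.4286.

x_1* = 7, x_2* = 41.4286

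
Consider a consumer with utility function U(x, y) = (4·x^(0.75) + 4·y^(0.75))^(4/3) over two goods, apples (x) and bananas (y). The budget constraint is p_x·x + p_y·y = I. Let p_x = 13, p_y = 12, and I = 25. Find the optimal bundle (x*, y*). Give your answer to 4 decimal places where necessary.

MU_x ∝ 4·x^(-0.25), MU_y ∝ 4·y^(-0.25), so MRS = (y/x)^(0.25) = p_x/p_y.
Hence y/x = (p_x/p_y)^(1/(0.25)), i.e. raised to the 4 power.
Substitute y = (y/x)·x into the budget: x* = I/(p_x + p_y·(y/x)).
Numerically y/x = 1.377363, so x* = 25/(13 + 12·1.377363) = 0.8466 and y* = 1.377363·0.8466 = 1.1661.

x* = 0.8466, y* = 1.1661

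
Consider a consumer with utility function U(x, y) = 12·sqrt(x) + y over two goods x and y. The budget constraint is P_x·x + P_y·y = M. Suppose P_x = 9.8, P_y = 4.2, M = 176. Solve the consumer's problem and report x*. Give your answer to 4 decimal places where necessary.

x* = 6.6122

MU_x = 6/√x, MU_y = 1. Tangency: 6/√x = P_x/P_y.
Thus x* = (6·P_y/P_x)² — independent of M — with the rest of income spent on y.
Plugging in: x* = (6·4.2/9.8)² = 6.6122.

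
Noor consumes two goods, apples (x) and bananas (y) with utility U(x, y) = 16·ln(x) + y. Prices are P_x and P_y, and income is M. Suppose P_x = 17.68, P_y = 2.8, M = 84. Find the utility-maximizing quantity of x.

So x*(P_x,P_y) = 16·P_y/P_x, independent of income; and y* = (M − 16·P_y)/P_y.
At the given prices: x* = 16·2.8/17.68 = 2.5339.

x* = 2.5339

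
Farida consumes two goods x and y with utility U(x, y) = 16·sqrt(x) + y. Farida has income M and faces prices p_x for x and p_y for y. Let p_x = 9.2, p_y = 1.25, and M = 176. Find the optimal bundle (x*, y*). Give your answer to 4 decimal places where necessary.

x* = 1.1815, y* = 132.1043

Utility is quasi-linear in y; the FOC for x is 8/√x = p_x/p_y.
Solve: √x = 8·p_y/p_x, so x*(p_x,p_y) = (8·p_y/p_x)², and y* = (M − p_x·x*)/p_y.
Plugging in: x* = (8·1.25/9.2)² = 1.1815, y* = 132.1043.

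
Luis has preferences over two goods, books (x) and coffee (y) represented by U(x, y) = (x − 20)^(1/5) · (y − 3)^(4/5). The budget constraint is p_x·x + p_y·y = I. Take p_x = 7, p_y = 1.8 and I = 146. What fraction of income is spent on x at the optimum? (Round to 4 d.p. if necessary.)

MRS = (1/4)·(y−3)/(x−20). Tangency with p_x/p_y gives y−3 = 4·(p_x/p_y)·(x−20).
Substituting into the budget: x* = 20 + 0.2·(I − 20·p_x − 3·p_y)/p_x, and y* = 3 + 0.8·(…)/p_y.
Discretionary income = 146 − 20·7 − 3·1.8 = 0.6; x* = 20 + 0.2·0.6/7 = 20.0171; y* = 3 + 0.8·0.6/1.8 = 3.2667.
Expenditure on x: 7·20.0171 = 140.12; share = 0.9597.

share on x = 0.9597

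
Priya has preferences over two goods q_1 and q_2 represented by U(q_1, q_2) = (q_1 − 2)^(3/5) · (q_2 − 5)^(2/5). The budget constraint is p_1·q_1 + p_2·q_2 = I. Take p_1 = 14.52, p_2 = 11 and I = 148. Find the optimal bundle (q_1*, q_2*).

q_1* = 4.643, q_2* = 7.3258

This is Cobb-Douglas in (q_1−2, q_2−5): tangency gives 0.6·p_2·(q_2−5) = 0.4·p_1·(q_1−2).
Substituting into the budget: q_1* = 2 + 0.6·(I − 2·p_1 − 5·p_2)/p_1, and q_2* = 5 + 0.4·(…)/p_2.
Discretionary income = 148 − 2·14.52 − 5·11 = 63.96; q_1* = 2 + 0.6·63.96/14.52 = 4.643; q_2* = 5 + 0.4·63.96/11 = 7.3258.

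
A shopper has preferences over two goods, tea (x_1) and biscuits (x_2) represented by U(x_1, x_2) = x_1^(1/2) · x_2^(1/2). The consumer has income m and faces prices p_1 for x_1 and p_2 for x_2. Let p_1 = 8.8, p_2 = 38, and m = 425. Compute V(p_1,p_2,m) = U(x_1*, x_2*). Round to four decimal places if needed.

V = 11.6205

Tangency: MRS = x_2/x_1 = p_1/p_2.
So 0.5·p_2·x_2 = 0.5·p_1·x_1; combined with the budget, a share 0.5 of income goes to x_1.
Demand: x_1*(p_1,p_2,m) = 0.5·m/p_1 and x_2* = 0.5·m/p_2.
At p_1=8.8, p_2=38, m=425: x_1* = 0.5·425/8.8 = 24.1477, x_2* = 5.5921.
Utility at the optimum: U(24.1477, 5.5921) = 11.6205.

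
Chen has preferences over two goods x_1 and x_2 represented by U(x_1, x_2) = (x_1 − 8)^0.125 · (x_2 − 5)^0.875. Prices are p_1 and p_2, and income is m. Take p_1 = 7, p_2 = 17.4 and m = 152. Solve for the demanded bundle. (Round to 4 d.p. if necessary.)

Discretionary income = 152 − 8·7 − 5·17.4 = 9; x_1* = 8 + 0.125·9/7 = 8.1607; x_2* = 5 + 0.875·9/17.4 = 5.4526.

x_1* = 8.1607, x_2* = 5.4526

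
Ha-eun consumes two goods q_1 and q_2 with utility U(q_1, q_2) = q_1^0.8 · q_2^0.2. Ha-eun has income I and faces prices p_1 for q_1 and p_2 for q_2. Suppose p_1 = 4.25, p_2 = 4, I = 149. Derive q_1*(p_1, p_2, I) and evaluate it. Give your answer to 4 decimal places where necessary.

q_1* = 28.0471

The MRS is 4·q_2/q_1. Set MRS = p_1/p_2.
So 0.8·p_2·q_2 = 0.2·p_1·q_1; combined with the budget, a share 0.8 of income goes to q_1.
Demand: q_1*(p_1,p_2,I) = 0.8·I/p_1 and q_2* = 0.2·I/p_2.
At p_1=4.25, p_2=4, I=149: q_1* = 0.8·149/4.25 = 28.0471.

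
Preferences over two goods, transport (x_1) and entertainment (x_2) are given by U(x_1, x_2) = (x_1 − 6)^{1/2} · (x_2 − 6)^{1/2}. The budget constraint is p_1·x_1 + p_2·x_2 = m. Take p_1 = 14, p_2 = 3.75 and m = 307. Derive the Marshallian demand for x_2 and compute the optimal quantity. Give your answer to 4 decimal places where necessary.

This is Cobb-Douglas in (x_1−6, x_2−6): tangency gives 0.5·p_2·(x_2−6) = 0.5·p_1·(x_1−6).
Substituting into the budget: x_1* = 6 + 0.5·(m − 6·p_1 − 6·p_2)/p_1, and x_2* = 6 + 0.5·(…)/p_2.
Discretionary income = 307 − 6·14 − 6·3.75 = 200.5; x_2* = 6 + 0.5·200.5/3.75 = 32.7333.

x_2* = 32.7333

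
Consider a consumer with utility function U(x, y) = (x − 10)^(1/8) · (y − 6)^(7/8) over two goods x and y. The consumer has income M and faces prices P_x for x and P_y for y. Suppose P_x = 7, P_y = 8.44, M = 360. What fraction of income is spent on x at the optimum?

MRS = (1/7)·(y−6)/(x−10). Tangency with P_x/P_y gives y−6 = 7·(P_x/P_y)·(x−10).
After buying the subsistence bundle (10, 6), a share 0.125 of the remaining income goes to x: x* = 10 + 0.125·(M − 10P_x − 6P_y)/P_x.
Discretionary income = 360 − 10·7 − 6·8.44 = 239.36; x* = 10 + 0.125·239.36/7 = 14.2743; y* = 6 + 0.875·239.36/8.44 = 30.8152.
Expenditure on x: 7·14.2743 = 99.92; share = 0.2776.

share on x = 0.2776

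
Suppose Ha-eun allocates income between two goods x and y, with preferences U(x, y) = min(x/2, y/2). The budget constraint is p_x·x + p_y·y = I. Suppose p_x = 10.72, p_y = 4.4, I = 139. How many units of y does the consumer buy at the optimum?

y* = 9.1931

Leontief preferences: the optimum is at the kink where x/2 = y/2, i.e. y = x.
Budget: p_x·x + p_y·x = I, so (2·p_x + 2·p_y)·x = 2·I.
Demand: x*(p_x,p_y,I) = 2·I/(2·p_x + 2·p_y), y* = 2·I/(2·p_x + 2·p_y).
Here 2·10.72 + 2·4.4 = 30.24, giving y* = 9.1931.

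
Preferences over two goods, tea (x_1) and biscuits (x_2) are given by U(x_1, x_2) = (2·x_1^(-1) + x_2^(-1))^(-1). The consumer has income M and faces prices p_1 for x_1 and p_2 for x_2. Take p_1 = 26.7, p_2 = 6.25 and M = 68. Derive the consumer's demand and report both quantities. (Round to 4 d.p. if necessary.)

MRS = MU_x_1/MU_x_2 = 2·(x_2/x_1)^(2). Set equal to p_1/p_2.
Solve for the ratio: x_2/x_1 = [(1/2)·p_1/p_2]^(0.5).
With the ratio pinned down, the budget gives x_1* = M/(p_1 + p_2·(x_2/x_1)) and x_2* = (x_2/x_1)·x_1*.
Numerically x_2/x_1 = 1.461506, so x_1* = 68/(26.7 + 6.25·1.461506) = 1.8976 and x_2* = 1.461506·1.8976 = 2.7734.

x_1* = 1.8976, x_2* = 2.7734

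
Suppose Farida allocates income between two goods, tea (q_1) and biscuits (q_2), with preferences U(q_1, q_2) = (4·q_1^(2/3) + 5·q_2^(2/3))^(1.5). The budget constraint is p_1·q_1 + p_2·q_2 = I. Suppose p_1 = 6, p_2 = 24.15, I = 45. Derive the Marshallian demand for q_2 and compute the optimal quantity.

MU_q_1 ∝ 4·q_1^(-1/3), MU_q_2 ∝ 5·q_2^(-1/3), so MRS = (4/5)·(q_2/q_1)^(1/3) = p_1/p_2.
Solve for the ratio: q_2/q_1 = [(5/4)·p_1/p_2]^(3).
Substitute q_2 = (q_2/q_1)·q_1 into the budget: q_1* = I/(p_1 + p_2·(q_2/q_1)).
Numerically q_2/q_1 = 0.029952, so q_1* = 45/(6 + 24.15·0.029952) = 6.6931 and q_2* = 0.029952·6.6931 = 0.2005.

q_2* = 0.2005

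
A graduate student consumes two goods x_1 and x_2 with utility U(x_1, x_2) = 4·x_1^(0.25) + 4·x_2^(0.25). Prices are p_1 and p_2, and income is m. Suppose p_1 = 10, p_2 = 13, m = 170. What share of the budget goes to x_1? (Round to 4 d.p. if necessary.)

With the ratio pinned down, the budget gives x_1* = m/(p_1 + p_2·(x_2/x_1)) and x_2* = (x_2/x_1)·x_1*.
Numerically x_2/x_1 = 0.704816, so x_1* = 170/(10 + 13·0.704816) = 8.8714 and x_2* = 0.704816·8.8714 = 6.2527.
Expenditure on x_1: 10·8.8714 = 88.7145; share = 0.5218.

share on x_1 = 0.5218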